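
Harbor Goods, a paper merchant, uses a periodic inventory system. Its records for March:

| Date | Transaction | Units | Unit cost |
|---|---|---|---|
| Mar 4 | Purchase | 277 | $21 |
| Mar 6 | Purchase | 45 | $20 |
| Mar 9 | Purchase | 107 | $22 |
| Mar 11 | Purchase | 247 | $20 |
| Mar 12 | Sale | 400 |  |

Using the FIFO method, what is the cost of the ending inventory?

Mar 12, 400 sold [FIFO — oldest first]: 277 @ $21 + 45 @ $20 + 78 @ $22 = $8,433
Ending inventory: 29 @ $22 + 247 @ $20 = $5,578
Check: goods available $14,011 = COGS $8,433 + ending $5,578

Ending inventory = $5,578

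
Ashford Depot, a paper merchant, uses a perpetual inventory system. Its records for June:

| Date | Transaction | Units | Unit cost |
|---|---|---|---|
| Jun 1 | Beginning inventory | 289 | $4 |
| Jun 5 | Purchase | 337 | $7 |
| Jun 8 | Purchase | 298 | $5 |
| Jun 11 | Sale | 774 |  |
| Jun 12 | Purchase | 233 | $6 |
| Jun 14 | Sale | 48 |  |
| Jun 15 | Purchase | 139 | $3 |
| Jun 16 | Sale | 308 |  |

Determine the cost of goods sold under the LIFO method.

Jun 11, 774 sold [LIFO — newest first]: 298 @ $5 + 337 @ $7 + 139 @ $4 = $4,405
Jun 14, 48 sold [LIFO — newest first]: 48 @ $6 = $288
Jun 16, 308 sold [LIFO — newest first]: 139 @ $3 + 169 @ $6 = $1,431
Total COGS = $4,405 + $288 + $1,431 = $6,124
Ending inventory: 150 @ $4 + 16 @ $6 = $696

COGS = $6,124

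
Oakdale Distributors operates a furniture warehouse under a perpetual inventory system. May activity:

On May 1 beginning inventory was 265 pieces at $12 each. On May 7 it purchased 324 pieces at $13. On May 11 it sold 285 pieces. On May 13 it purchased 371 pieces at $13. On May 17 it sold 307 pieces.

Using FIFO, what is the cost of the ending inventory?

Ending inventory = $4,784

May 11, 285 sold [FIFO — oldest first]: 265 @ $12 + 20 @ $13 = $3,440
May 17, 307 sold [FIFO — oldest first]: 304 @ $13 + 3 @ $13 = $3,991
Total COGS = $3,440 + $3,991 = $7,431
Ending inventory: 368 @ $13 = $4,784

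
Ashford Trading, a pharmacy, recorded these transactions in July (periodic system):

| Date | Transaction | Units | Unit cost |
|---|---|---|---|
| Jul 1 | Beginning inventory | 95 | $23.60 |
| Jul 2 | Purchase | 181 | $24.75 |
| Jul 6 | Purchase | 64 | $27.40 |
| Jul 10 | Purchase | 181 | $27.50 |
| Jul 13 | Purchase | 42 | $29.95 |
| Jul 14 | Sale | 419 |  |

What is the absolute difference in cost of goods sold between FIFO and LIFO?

$608.15

FIFO COGS: 95 @ $23.60 + 181 @ $24.75 + 64 @ $27.40 + 79 @ $27.50 = $10,647.85
LIFO COGS: 42 @ $29.95 + 181 @ $27.50 + 64 @ $27.40 + 132 @ $24.75 = $11,256.00
Difference = |$10,647.85 − $11,256.00| = $608.15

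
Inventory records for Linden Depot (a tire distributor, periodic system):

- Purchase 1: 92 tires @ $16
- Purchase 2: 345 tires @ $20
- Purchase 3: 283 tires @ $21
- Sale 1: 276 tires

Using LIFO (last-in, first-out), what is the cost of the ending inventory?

Ending inventory = $8,519

Sale 1 (276) [LIFO — newest first]: 276 @ $21 = $5,796
Ending inventory: 92 @ $16 + 345 @ $20 + 7 @ $21 = $8,519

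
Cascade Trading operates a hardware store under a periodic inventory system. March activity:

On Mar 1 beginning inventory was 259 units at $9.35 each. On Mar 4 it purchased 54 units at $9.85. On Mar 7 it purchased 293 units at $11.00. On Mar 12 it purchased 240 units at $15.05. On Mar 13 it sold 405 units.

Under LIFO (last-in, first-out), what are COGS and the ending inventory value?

COGS = $5,427.00; ending inventory = $4,361.55

Mar 13, 405 sold [LIFO — newest first]: 240 @ $15.05 + 165 @ $11.00 = $5,427.00
Ending inventory: 259 @ $9.35 + 54 @ $9.85 + 128 @ $11.00 = $4,361.55
Check: goods available $9,788.55 = COGS $5,427.00 + ending $4,361.55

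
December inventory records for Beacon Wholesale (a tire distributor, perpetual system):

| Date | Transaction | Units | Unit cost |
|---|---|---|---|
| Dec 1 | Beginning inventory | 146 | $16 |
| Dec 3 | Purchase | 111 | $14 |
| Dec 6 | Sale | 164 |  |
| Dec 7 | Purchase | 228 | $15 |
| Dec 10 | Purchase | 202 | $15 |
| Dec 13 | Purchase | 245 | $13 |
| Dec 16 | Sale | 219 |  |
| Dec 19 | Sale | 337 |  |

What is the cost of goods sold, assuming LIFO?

Dec 6, 164 sold [LIFO — newest first]: 111 @ $14 + 53 @ $16 = $2,402
Dec 16, 219 sold [LIFO — newest first]: 219 @ $13 = $2,847
Dec 19, 337 sold [LIFO — newest first]: 26 @ $13 + 202 @ $15 + 109 @ $15 = $5,003
Total COGS = $2,402 + $2,847 + $5,003 = $10,252
Ending inventory: 93 @ $16 + 119 @ $15 = $3,273
Check: goods available $13,525 = COGS $10,252 + ending $3,273

COGS = $10,252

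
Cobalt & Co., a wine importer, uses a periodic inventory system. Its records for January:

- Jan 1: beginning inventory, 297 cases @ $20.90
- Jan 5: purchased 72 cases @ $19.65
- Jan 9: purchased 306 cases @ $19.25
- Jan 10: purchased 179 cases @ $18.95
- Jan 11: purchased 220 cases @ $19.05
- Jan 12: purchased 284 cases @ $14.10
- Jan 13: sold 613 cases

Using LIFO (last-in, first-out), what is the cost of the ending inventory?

Jan 13, 613 sold [LIFO — newest first]: 284 @ $14.10 + 220 @ $19.05 + 109 @ $18.95 = $10,260.95
Ending inventory: 297 @ $20.90 + 72 @ $19.65 + 306 @ $19.25 + 70 @ $18.95 = $14,839.10

Ending inventory = $14,839.10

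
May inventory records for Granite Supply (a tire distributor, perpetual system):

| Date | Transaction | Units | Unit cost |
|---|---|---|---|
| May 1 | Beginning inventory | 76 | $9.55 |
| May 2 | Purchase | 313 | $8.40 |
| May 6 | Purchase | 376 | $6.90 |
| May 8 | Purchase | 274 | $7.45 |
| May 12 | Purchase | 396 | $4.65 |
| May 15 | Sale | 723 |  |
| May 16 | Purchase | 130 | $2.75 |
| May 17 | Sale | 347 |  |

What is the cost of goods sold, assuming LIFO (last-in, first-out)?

COGS = $6,103.20

May 15, 723 sold [LIFO — newest first]: 396 @ $4.65 + 274 @ $7.45 + 53 @ $6.90 = $4,248.40
May 17, 347 sold [LIFO — newest first]: 130 @ $2.75 + 217 @ $6.90 = $1,854.80
Total COGS = $4,248.40 + $1,854.80 = $6,103.20
Ending inventory: 76 @ $9.55 + 313 @ $8.40 + 106 @ $6.90 = $4,086.40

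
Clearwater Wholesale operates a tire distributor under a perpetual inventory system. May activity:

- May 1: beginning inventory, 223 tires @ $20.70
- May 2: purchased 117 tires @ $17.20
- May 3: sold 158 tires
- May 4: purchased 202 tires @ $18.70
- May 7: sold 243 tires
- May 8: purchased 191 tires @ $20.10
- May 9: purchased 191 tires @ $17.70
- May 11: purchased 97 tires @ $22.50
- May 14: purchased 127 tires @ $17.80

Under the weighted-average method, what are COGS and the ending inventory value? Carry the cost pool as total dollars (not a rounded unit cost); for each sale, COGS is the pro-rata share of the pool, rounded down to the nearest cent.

COGS = $7,716.03; ending inventory = $14,352.77

After May 1: 223 on hand, pool $4,616.10 (≈ $20.7000 each)
After May 2: 340 on hand, pool $6,628.50 (≈ $19.4956 each)
May 3, sell 158: 158/340 × $6,628.50 → $3,080.30
After May 4: 384 on hand, pool $7,325.60 (≈ $19.0771 each)
May 7, sell 243: 243/384 × $7,325.60 → $4,635.73
After May 8: 332 on hand, pool $6,528.97 (≈ $19.6656 each)
After May 9: 523 on hand, pool $9,909.67 (≈ $18.9477 each)
After May 11: 620 on hand, pool $12,092.17 (≈ $19.5035 each)
After May 14: 747 on hand, pool $14,352.77 (≈ $19.2139 each)
Total COGS = $3,080.30 + $4,635.73 = $7,716.03
Ending inventory (cost pool remaining) = $14,352.77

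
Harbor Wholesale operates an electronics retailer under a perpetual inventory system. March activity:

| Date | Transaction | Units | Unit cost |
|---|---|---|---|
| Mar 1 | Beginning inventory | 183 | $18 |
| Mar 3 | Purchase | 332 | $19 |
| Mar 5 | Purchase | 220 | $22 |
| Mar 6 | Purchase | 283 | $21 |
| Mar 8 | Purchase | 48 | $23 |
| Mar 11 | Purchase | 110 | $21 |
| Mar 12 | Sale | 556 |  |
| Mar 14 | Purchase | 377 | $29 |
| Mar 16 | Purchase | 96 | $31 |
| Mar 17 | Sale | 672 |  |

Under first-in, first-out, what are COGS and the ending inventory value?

COGS = $25,307; ending inventory = $12,401

Mar 12, 556 sold [FIFO — oldest first]: 183 @ $18 + 332 @ $19 + 41 @ $22 = $10,504
Mar 17, 672 sold [FIFO — oldest first]: 179 @ $22 + 283 @ $21 + 48 @ $23 + 110 @ $21 + 52 @ $29 = $14,803
Total COGS = $10,504 + $14,803 = $25,307
Ending inventory: 325 @ $29 + 96 @ $31 = $12,401
Check: goods available $37,708 = COGS $25,307 + ending $12,401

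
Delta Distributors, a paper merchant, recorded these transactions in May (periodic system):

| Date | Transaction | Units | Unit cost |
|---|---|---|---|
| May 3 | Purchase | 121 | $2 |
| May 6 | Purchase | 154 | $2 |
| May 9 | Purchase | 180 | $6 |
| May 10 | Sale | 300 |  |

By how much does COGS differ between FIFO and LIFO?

$620

FIFO COGS: 121 @ $2 + 154 @ $2 + 25 @ $6 = $700
LIFO COGS: 180 @ $6 + 120 @ $2 = $1,320
Difference = |$700 − $1,320| = $620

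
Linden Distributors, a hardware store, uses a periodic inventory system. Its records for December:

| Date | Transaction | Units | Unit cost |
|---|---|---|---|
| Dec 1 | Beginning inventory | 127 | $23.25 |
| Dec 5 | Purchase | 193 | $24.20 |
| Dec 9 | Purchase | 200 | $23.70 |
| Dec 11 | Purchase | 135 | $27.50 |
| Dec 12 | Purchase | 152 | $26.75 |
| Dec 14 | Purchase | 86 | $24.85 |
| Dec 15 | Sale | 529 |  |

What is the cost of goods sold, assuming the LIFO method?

Dec 15, 529 sold [LIFO — newest first]: 86 @ $24.85 + 152 @ $26.75 + 135 @ $27.50 + 156 @ $23.70 = $13,612.80
Ending inventory: 127 @ $23.25 + 193 @ $24.20 + 44 @ $23.70 = $8,666.15
Check: goods available $22,278.95 = COGS $13,612.80 + ending $8,666.15

COGS = $13,612.80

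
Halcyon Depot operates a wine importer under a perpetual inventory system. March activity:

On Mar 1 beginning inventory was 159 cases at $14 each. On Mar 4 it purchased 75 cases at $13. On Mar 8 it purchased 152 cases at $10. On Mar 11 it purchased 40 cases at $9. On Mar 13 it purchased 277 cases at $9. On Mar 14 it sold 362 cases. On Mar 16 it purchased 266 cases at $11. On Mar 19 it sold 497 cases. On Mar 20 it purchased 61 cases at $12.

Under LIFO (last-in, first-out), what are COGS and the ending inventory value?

Mar 14, 362 sold [LIFO — newest first]: 277 @ $9 + 40 @ $9 + 45 @ $10 = $3,303
Mar 19, 497 sold [LIFO — newest first]: 266 @ $11 + 107 @ $10 + 75 @ $13 + 49 @ $14 = $5,657
Total COGS = $3,303 + $5,657 = $8,960
Ending inventory: 110 @ $14 + 61 @ $12 = $2,272

COGS = $8,960; ending inventory = $2,272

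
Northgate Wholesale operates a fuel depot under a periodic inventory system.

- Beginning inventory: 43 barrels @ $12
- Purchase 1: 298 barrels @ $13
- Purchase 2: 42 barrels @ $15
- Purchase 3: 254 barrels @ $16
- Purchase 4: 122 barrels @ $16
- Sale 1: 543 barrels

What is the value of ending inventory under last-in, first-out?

Ending inventory = $2,765

Sale 1 (543) [LIFO — newest first]: 122 @ $16 + 254 @ $16 + 42 @ $15 + 125 @ $13 = $8,271
Ending inventory: 43 @ $12 + 173 @ $13 = $2,765
Check: goods available $11,036 = COGS $8,271 + ending $2,765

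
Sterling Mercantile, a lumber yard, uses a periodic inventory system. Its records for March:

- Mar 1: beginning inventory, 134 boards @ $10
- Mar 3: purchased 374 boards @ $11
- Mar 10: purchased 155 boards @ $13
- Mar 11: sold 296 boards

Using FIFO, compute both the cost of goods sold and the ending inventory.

Mar 11, 296 sold [FIFO — oldest first]: 134 @ $10 + 162 @ $11 = $3,122
Ending inventory: 212 @ $11 + 155 @ $13 = $4,347

COGS = $3,122; ending inventory = $4,347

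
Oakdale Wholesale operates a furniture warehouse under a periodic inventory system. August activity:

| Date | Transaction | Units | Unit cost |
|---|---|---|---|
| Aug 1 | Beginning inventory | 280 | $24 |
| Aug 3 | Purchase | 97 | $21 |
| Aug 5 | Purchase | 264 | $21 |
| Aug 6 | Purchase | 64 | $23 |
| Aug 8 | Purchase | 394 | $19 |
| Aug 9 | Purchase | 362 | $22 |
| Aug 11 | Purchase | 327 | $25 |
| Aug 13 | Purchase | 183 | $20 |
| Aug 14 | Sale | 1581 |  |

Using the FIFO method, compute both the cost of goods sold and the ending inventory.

Aug 14, 1581 sold [FIFO — oldest first]: 280 @ $24 + 97 @ $21 + 264 @ $21 + 64 @ $23 + 394 @ $19 + 362 @ $22 + 120 @ $25 = $34,223
Ending inventory: 207 @ $25 + 183 @ $20 = $8,835

COGS = $34,223; ending inventory = $8,835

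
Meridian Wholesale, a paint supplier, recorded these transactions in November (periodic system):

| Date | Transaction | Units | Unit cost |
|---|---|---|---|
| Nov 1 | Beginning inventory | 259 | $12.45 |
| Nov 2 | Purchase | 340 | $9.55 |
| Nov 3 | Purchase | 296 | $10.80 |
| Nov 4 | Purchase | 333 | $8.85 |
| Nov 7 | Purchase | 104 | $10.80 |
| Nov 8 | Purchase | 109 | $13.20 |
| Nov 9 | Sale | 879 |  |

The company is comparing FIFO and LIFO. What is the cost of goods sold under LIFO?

COGS = $9,059.20

FIFO COGS: 259 @ $12.45 + 340 @ $9.55 + 280 @ $10.80 = $9,495.55
LIFO COGS: 109 @ $13.20 + 104 @ $10.80 + 333 @ $8.85 + 296 @ $10.80 + 37 @ $9.55 = $9,059.20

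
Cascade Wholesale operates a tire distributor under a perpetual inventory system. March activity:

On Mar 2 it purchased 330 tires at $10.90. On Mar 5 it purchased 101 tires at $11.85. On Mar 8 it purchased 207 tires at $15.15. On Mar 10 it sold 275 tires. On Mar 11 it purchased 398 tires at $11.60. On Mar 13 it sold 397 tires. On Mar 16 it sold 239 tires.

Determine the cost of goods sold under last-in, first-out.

COGS = $11,184.20

Mar 10, 275 sold [LIFO — newest first]: 207 @ $15.15 + 68 @ $11.85 = $3,941.85
Mar 13, 397 sold [LIFO — newest first]: 397 @ $11.60 = $4,605.20
Mar 16, 239 sold [LIFO — newest first]: 1 @ $11.60 + 33 @ $11.85 + 205 @ $10.90 = $2,637.15
Total COGS = $3,941.85 + $4,605.20 + $2,637.15 = $11,184.20
Ending inventory: 125 @ $10.90 = $1,362.50
Check: goods available $12,546.70 = COGS $11,184.20 + ending $1,362.50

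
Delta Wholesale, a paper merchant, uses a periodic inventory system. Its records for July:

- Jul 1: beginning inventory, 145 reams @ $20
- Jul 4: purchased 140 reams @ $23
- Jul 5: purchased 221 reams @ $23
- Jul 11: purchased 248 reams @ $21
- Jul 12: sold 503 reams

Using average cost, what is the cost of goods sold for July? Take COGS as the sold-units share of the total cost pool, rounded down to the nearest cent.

COGS = $10,947.92

Jul 12, sell 503: 503/754 × $16,411.00 → $10,947.92
Ending inventory (cost pool remaining) = $5,463.08
Check: goods available $16,411.00 = COGS $10,947.92 + ending $5,463.08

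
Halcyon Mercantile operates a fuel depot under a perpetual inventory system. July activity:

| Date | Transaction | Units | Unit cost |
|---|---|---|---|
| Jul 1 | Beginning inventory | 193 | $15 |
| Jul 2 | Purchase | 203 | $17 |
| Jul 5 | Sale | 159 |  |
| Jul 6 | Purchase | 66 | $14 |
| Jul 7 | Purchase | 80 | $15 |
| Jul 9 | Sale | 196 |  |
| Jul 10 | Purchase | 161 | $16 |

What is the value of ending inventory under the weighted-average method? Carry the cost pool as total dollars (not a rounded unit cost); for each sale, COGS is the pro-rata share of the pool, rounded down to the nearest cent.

After Jul 1: 193 on hand, pool $2,895.00 (≈ $15.0000 each)
After Jul 2: 396 on hand, pool $6,346.00 (≈ $16.0253 each)
Jul 5, sell 159: 159/396 × $6,346.00 → $2,548.01
After Jul 6: 303 on hand, pool $4,721.99 (≈ $15.5841 each)
After Jul 7: 383 on hand, pool $5,921.99 (≈ $15.4621 each)
Jul 9, sell 196: 196/383 × $5,921.99 → $3,030.57
After Jul 10: 348 on hand, pool $5,467.42 (≈ $15.7110 each)
Total COGS = $2,548.01 + $3,030.57 = $5,578.58
Ending inventory (cost pool remaining) = $5,467.42

Ending inventory = $5,467.42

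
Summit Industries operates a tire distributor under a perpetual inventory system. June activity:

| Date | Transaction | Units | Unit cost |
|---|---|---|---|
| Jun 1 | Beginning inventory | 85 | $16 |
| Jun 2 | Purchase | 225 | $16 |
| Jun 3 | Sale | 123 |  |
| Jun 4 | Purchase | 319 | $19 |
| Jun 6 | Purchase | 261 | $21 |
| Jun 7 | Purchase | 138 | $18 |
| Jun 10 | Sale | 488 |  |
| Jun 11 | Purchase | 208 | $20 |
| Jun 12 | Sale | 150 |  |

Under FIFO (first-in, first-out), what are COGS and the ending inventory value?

Jun 3, 123 sold [FIFO — oldest first]: 85 @ $16 + 38 @ $16 = $1,968
Jun 10, 488 sold [FIFO — oldest first]: 187 @ $16 + 301 @ $19 = $8,711
Jun 12, 150 sold [FIFO — oldest first]: 18 @ $19 + 132 @ $21 = $3,114
Total COGS = $1,968 + $8,711 + $3,114 = $13,793
Ending inventory: 129 @ $21 + 138 @ $18 + 208 @ $20 = $9,353

COGS = $13,793; ending inventory = $9,353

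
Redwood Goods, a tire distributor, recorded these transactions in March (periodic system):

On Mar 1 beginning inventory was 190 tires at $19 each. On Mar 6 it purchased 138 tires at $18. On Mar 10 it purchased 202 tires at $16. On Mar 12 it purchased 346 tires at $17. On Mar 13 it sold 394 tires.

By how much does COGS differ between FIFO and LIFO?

FIFO COGS: 190 @ $19 + 138 @ $18 + 66 @ $16 = $7,150
LIFO COGS: 346 @ $17 + 48 @ $16 = $6,650
Difference = |$7,150 − $6,650| = $500

$500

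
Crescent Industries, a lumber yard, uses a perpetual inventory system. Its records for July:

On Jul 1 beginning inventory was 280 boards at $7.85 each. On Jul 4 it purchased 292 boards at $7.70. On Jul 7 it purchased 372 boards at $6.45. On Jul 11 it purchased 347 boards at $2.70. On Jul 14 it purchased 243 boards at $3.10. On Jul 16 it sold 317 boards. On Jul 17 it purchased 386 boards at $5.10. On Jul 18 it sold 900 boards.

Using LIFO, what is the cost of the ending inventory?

Ending inventory = $5,291.35

Jul 16, 317 sold [LIFO — newest first]: 243 @ $3.10 + 74 @ $2.70 = $953.10
Jul 18, 900 sold [LIFO — newest first]: 386 @ $5.10 + 273 @ $2.70 + 241 @ $6.45 = $4,260.15
Total COGS = $953.10 + $4,260.15 = $5,213.25
Ending inventory: 280 @ $7.85 + 292 @ $7.70 + 131 @ $6.45 = $5,291.35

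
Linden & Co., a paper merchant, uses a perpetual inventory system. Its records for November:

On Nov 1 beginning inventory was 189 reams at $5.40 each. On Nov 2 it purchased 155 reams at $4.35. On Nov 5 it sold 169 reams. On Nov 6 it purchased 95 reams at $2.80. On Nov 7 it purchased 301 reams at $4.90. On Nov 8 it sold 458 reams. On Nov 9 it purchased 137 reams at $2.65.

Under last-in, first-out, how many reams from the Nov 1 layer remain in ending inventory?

Nov 5, 169 sold [LIFO — newest first]: 155 @ $4.35 + 14 @ $5.40 = $749.85
Nov 8, 458 sold [LIFO — newest first]: 301 @ $4.90 + 95 @ $2.80 + 62 @ $5.40 = $2,075.70
Total COGS = $749.85 + $2,075.70 = $2,825.55
Ending inventory: 113 @ $5.40 + 137 @ $2.65 = $973.25

113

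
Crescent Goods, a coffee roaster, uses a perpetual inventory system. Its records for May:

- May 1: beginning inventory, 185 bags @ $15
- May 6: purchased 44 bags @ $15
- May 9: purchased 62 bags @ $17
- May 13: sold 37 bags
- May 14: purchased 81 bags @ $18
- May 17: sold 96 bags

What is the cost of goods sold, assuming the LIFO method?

COGS = $2,342

May 13, 37 sold [LIFO — newest first]: 37 @ $17 = $629
May 17, 96 sold [LIFO — newest first]: 81 @ $18 + 15 @ $17 = $1,713
Total COGS = $629 + $1,713 = $2,342
Ending inventory: 185 @ $15 + 44 @ $15 + 10 @ $17 = $3,605
Check: goods available $5,947 = COGS $2,342 + ending $3,605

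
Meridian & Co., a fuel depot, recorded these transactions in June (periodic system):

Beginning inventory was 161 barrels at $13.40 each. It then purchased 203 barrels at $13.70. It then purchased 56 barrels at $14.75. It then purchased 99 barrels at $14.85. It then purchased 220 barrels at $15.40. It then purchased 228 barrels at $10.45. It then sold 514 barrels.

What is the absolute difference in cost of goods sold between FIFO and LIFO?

$409.70

FIFO COGS: 161 @ $13.40 + 203 @ $13.70 + 56 @ $14.75 + 94 @ $14.85 = $7,160.40
LIFO COGS: 228 @ $10.45 + 220 @ $15.40 + 66 @ $14.85 = $6,750.70
Difference = |$7,160.40 − $6,750.70| = $409.70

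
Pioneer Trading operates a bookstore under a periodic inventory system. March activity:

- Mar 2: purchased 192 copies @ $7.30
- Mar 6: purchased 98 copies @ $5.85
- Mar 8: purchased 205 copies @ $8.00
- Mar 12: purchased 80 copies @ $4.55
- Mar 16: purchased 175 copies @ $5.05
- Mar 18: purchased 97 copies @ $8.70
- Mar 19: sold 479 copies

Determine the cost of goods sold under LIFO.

Mar 19, 479 sold [LIFO — newest first]: 97 @ $8.70 + 175 @ $5.05 + 80 @ $4.55 + 127 @ $8.00 = $3,107.65
Ending inventory: 192 @ $7.30 + 98 @ $5.85 + 78 @ $8.00 = $2,598.90

COGS = $3,107.65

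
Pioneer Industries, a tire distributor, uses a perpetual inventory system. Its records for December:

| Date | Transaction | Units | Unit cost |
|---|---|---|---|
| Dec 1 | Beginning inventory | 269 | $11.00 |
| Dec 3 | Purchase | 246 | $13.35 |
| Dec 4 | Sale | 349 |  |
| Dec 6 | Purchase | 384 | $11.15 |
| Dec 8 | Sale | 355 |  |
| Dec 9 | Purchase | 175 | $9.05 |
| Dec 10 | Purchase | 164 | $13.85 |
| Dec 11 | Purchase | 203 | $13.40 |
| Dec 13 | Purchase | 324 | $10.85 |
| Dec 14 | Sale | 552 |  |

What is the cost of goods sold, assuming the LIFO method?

Dec 4, 349 sold [LIFO — newest first]: 246 @ $13.35 + 103 @ $11.00 = $4,417.10
Dec 8, 355 sold [LIFO — newest first]: 355 @ $11.15 = $3,958.25
Dec 14, 552 sold [LIFO — newest first]: 324 @ $10.85 + 203 @ $13.40 + 25 @ $13.85 = $6,581.85
Total COGS = $4,417.10 + $3,958.25 + $6,581.85 = $14,957.20
Ending inventory: 166 @ $11.00 + 29 @ $11.15 + 175 @ $9.05 + 139 @ $13.85 = $5,658.25
Check: goods available $20,615.45 = COGS $14,957.20 + ending $5,658.25

COGS = $14,957.20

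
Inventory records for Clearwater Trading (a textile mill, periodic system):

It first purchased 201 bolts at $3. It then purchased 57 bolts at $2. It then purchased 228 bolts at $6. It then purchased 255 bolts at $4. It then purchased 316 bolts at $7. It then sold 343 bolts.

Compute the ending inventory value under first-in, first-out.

Ending inventory = $4,090

Sale 1 (343) [FIFO — oldest first]: 201 @ $3 + 57 @ $2 + 85 @ $6 = $1,227
Ending inventory: 143 @ $6 + 255 @ $4 + 316 @ $7 = $4,090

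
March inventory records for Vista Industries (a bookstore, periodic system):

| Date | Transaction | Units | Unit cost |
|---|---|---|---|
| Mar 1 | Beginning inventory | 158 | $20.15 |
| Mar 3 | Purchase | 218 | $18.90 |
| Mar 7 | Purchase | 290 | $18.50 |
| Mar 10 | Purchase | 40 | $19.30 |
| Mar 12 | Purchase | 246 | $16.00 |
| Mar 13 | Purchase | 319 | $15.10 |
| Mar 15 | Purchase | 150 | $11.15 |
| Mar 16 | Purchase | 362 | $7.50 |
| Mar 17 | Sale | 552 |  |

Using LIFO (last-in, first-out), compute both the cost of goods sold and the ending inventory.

COGS = $4,991.50; ending inventory = $21,589.80

Mar 17, 552 sold [LIFO — newest first]: 362 @ $7.50 + 150 @ $11.15 + 40 @ $15.10 = $4,991.50
Ending inventory: 158 @ $20.15 + 218 @ $18.90 + 290 @ $18.50 + 40 @ $19.30 + 246 @ $16.00 + 279 @ $15.10 = $21,589.80
Check: goods available $26,581.30 = COGS $4,991.50 + ending $21,589.80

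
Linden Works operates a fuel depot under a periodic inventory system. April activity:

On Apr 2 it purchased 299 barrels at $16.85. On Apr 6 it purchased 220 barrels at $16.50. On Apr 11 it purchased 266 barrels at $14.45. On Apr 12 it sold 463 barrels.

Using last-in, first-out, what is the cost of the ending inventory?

Apr 12, 463 sold [LIFO — newest first]: 266 @ $14.45 + 197 @ $16.50 = $7,094.20
Ending inventory: 299 @ $16.85 + 23 @ $16.50 = $5,417.65

Ending inventory = $5,417.65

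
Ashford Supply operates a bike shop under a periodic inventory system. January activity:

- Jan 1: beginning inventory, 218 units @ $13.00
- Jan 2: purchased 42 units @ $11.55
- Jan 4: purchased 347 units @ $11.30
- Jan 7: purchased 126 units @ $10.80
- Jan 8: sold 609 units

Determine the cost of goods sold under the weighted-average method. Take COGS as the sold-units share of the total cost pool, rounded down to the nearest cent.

COGS = $7,145.98

Jan 8, sell 609: 609/733 × $8,601.00 → $7,145.98
Ending inventory (cost pool remaining) = $1,455.02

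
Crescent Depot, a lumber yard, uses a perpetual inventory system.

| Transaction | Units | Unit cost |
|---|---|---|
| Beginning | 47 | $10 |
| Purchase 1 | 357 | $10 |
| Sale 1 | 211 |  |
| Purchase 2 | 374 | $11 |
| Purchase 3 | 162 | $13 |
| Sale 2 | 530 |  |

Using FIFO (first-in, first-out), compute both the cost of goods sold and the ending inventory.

Sale 1 (211) [FIFO — oldest first]: 47 @ $10 + 164 @ $10 = $2,110
Sale 2 (530) [FIFO — oldest first]: 193 @ $10 + 337 @ $11 = $5,637
Total COGS = $2,110 + $5,637 = $7,747
Ending inventory: 37 @ $11 + 162 @ $13 = $2,513

COGS = $7,747; ending inventory = $2,513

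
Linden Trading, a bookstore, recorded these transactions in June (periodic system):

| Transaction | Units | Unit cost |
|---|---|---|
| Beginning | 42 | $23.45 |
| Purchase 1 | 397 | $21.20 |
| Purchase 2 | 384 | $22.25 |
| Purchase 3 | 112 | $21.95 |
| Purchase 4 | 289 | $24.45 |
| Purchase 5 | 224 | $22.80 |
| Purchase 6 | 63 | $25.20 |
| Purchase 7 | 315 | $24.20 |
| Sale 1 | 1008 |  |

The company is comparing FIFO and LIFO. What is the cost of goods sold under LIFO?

COGS = $23,953.50

FIFO COGS: 42 @ $23.45 + 397 @ $21.20 + 384 @ $22.25 + 112 @ $21.95 + 73 @ $24.45 = $22,188.55
LIFO COGS: 315 @ $24.20 + 63 @ $25.20 + 224 @ $22.80 + 289 @ $24.45 + 112 @ $21.95 + 5 @ $22.25 = $23,953.50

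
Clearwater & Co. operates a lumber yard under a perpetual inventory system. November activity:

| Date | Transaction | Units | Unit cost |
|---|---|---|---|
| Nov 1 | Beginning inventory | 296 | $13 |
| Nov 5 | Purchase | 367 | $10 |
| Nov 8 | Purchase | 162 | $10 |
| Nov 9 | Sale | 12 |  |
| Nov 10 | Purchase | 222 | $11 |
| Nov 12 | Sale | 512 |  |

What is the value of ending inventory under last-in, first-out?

Ending inventory = $6,118

Nov 9, 12 sold [LIFO — newest first]: 12 @ $10 = $120
Nov 12, 512 sold [LIFO — newest first]: 222 @ $11 + 150 @ $10 + 140 @ $10 = $5,342
Total COGS = $120 + $5,342 = $5,462
Ending inventory: 296 @ $13 + 227 @ $10 = $6,118
Check: goods available $11,580 = COGS $5,462 + ending $6,118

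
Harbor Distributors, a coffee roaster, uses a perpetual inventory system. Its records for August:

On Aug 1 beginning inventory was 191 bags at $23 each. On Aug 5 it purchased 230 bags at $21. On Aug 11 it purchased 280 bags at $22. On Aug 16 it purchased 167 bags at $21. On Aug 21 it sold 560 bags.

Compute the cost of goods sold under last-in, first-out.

Aug 21, 560 sold [LIFO — newest first]: 167 @ $21 + 280 @ $22 + 113 @ $21 = $12,040
Ending inventory: 191 @ $23 + 117 @ $21 = $6,850

COGS = $12,040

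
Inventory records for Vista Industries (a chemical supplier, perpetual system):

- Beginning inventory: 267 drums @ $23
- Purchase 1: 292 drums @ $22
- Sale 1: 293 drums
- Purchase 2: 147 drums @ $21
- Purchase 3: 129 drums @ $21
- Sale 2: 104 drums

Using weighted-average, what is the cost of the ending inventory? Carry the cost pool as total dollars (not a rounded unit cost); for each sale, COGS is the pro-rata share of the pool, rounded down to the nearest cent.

Ending inventory = $9,515.64

After Beginning: 267 on hand, pool $6,141.00 (≈ $23.0000 each)
After Purchase 1: 559 on hand, pool $12,565.00 (≈ $22.4776 each)
Sale 1, sell 293: 293/559 × $12,565.00 → $6,585.94
After Purchase 2: 413 on hand, pool $9,066.06 (≈ $21.9517 each)
After Purchase 3: 542 on hand, pool $11,775.06 (≈ $21.7252 each)
Sale 2, sell 104: 104/542 × $11,775.06 → $2,259.42
Total COGS = $6,585.94 + $2,259.42 = $8,845.36
Ending inventory (cost pool remaining) = $9,515.64
Check: goods available $18,361.00 = COGS $8,845.36 + ending $9,515.64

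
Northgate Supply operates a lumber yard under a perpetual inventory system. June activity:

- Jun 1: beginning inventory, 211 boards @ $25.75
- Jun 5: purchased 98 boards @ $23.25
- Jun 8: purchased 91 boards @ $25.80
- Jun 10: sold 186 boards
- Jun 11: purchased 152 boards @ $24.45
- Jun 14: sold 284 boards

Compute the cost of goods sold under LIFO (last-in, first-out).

Jun 10, 186 sold [LIFO — newest first]: 91 @ $25.80 + 95 @ $23.25 = $4,556.55
Jun 14, 284 sold [LIFO — newest first]: 152 @ $24.45 + 3 @ $23.25 + 129 @ $25.75 = $7,107.90
Total COGS = $4,556.55 + $7,107.90 = $11,664.45
Ending inventory: 82 @ $25.75 = $2,111.50

COGS = $11,664.45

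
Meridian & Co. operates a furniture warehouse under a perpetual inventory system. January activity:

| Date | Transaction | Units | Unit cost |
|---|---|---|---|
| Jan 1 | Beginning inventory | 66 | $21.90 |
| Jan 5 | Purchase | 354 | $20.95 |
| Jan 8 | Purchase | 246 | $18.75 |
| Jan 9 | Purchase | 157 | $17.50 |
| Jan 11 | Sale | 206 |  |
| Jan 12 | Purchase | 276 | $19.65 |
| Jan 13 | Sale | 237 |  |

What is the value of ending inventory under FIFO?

Ending inventory = $12,352.15

Jan 11, 206 sold [FIFO — oldest first]: 66 @ $21.90 + 140 @ $20.95 = $4,378.40
Jan 13, 237 sold [FIFO — oldest first]: 214 @ $20.95 + 23 @ $18.75 = $4,914.55
Total COGS = $4,378.40 + $4,914.55 = $9,292.95
Ending inventory: 223 @ $18.75 + 157 @ $17.50 + 276 @ $19.65 = $12,352.15
Check: goods available $21,645.10 = COGS $9,292.95 + ending $12,352.15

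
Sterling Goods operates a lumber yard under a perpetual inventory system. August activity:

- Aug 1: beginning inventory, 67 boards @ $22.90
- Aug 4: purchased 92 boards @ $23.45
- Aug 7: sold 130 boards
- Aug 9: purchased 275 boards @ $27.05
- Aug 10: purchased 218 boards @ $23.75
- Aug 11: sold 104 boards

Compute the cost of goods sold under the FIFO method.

COGS = $5,720.45

Aug 7, 130 sold [FIFO — oldest first]: 67 @ $22.90 + 63 @ $23.45 = $3,011.65
Aug 11, 104 sold [FIFO — oldest first]: 29 @ $23.45 + 75 @ $27.05 = $2,708.80
Total COGS = $3,011.65 + $2,708.80 = $5,720.45
Ending inventory: 200 @ $27.05 + 218 @ $23.75 = $10,587.50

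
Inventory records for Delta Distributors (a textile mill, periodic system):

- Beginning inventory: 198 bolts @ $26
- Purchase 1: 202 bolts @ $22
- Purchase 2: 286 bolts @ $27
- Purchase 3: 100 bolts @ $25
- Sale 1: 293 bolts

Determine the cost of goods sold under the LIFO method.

COGS = $7,711

Sale 1 (293) [LIFO — newest first]: 100 @ $25 + 193 @ $27 = $7,711
Ending inventory: 198 @ $26 + 202 @ $22 + 93 @ $27 = $12,103
Check: goods available $19,814 = COGS $7,711 + ending $12,103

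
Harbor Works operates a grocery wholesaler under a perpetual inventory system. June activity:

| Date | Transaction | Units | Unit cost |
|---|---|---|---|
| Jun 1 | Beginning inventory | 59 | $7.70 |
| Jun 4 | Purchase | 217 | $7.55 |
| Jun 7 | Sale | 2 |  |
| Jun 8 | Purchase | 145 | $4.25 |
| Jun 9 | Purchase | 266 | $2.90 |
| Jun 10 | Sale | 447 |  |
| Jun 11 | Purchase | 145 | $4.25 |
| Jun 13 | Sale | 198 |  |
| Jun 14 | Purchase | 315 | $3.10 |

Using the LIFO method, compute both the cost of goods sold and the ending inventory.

Jun 7, 2 sold [LIFO — newest first]: 2 @ $7.55 = $15.10
Jun 10, 447 sold [LIFO — newest first]: 266 @ $2.90 + 145 @ $4.25 + 36 @ $7.55 = $1,659.45
Jun 13, 198 sold [LIFO — newest first]: 145 @ $4.25 + 53 @ $7.55 = $1,016.40
Total COGS = $15.10 + $1,659.45 + $1,016.40 = $2,690.95
Ending inventory: 59 @ $7.70 + 126 @ $7.55 + 315 @ $3.10 = $2,382.10

COGS = $2,690.95; ending inventory = $2,382.10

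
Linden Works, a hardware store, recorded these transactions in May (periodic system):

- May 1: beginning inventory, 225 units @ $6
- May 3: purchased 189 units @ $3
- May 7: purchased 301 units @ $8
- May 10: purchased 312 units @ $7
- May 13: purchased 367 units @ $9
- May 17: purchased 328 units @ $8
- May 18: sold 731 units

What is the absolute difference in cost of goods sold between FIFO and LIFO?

$1,742

FIFO COGS: 225 @ $6 + 189 @ $3 + 301 @ $8 + 16 @ $7 = $4,437
LIFO COGS: 328 @ $8 + 367 @ $9 + 36 @ $7 = $6,179
Difference = |$4,437 − $6,179| = $1,742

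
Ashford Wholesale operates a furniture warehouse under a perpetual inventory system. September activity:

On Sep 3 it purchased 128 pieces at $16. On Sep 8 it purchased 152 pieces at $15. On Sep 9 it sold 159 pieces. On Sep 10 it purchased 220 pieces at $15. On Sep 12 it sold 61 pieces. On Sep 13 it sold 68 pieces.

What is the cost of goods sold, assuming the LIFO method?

Sep 9, 159 sold [LIFO — newest first]: 152 @ $15 + 7 @ $16 = $2,392
Sep 12, 61 sold [LIFO — newest first]: 61 @ $15 = $915
Sep 13, 68 sold [LIFO — newest first]: 68 @ $15 = $1,020
Total COGS = $2,392 + $915 + $1,020 = $4,327
Ending inventory: 121 @ $16 + 91 @ $15 = $3,301

COGS = $4,327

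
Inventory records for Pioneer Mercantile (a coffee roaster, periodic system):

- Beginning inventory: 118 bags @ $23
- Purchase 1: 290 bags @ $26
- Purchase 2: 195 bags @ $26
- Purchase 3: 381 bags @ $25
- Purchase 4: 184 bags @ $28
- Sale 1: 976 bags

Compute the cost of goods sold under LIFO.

COGS = $25,363

Sale 1 (976) [LIFO — newest first]: 184 @ $28 + 381 @ $25 + 195 @ $26 + 216 @ $26 = $25,363
Ending inventory: 118 @ $23 + 74 @ $26 = $4,638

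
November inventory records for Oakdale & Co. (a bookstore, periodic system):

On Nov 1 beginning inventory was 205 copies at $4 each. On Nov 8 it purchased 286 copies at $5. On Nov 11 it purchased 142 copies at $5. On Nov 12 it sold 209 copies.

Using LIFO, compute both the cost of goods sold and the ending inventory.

COGS = $1,045; ending inventory = $1,915

Nov 12, 209 sold [LIFO — newest first]: 142 @ $5 + 67 @ $5 = $1,045
Ending inventory: 205 @ $4 + 219 @ $5 = $1,915
Check: goods available $2,960 = COGS $1,045 + ending $1,915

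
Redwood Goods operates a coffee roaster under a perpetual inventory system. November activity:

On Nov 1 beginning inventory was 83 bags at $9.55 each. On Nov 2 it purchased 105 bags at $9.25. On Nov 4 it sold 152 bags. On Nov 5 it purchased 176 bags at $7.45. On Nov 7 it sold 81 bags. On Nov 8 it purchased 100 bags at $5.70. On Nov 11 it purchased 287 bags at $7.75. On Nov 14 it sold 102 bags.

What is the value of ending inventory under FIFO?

Nov 4, 152 sold [FIFO — oldest first]: 83 @ $9.55 + 69 @ $9.25 = $1,430.90
Nov 7, 81 sold [FIFO — oldest first]: 36 @ $9.25 + 45 @ $7.45 = $668.25
Nov 14, 102 sold [FIFO — oldest first]: 102 @ $7.45 = $759.90
Total COGS = $1,430.90 + $668.25 + $759.90 = $2,859.05
Ending inventory: 29 @ $7.45 + 100 @ $5.70 + 287 @ $7.75 = $3,010.30

Ending inventory = $3,010.30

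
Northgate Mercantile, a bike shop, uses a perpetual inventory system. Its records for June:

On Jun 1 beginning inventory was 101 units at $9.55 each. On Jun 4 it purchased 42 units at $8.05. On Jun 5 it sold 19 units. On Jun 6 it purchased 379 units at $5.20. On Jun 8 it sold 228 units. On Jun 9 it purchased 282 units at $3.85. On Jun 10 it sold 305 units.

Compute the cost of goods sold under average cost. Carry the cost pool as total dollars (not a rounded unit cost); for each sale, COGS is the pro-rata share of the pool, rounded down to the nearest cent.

After Jun 1: 101 on hand, pool $964.55 (≈ $9.5500 each)
After Jun 4: 143 on hand, pool $1,302.65 (≈ $9.1094 each)
Jun 5, sell 19: 19/143 × $1,302.65 → $173.07
After Jun 6: 503 on hand, pool $3,100.38 (≈ $6.1638 each)
Jun 8, sell 228: 228/503 × $3,100.38 → $1,405.34
After Jun 9: 557 on hand, pool $2,780.74 (≈ $4.9924 each)
Jun 10, sell 305: 305/557 × $2,780.74 → $1,522.66
Total COGS = $173.07 + $1,405.34 + $1,522.66 = $3,101.07
Ending inventory (cost pool remaining) = $1,258.08
Check: goods available $4,359.15 = COGS $3,101.07 + ending $1,258.08

COGS = $3,101.07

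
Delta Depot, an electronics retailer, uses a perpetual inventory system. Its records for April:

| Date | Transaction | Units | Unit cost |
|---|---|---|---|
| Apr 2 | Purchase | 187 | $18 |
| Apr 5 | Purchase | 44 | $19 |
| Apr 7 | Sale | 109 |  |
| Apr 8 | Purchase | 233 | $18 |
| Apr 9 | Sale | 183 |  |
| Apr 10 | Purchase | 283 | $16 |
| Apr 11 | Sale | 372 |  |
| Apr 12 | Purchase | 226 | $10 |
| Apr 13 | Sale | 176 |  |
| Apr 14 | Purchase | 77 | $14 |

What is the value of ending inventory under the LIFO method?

Apr 7, 109 sold [LIFO — newest first]: 44 @ $19 + 65 @ $18 = $2,006
Apr 9, 183 sold [LIFO — newest first]: 183 @ $18 = $3,294
Apr 11, 372 sold [LIFO — newest first]: 283 @ $16 + 50 @ $18 + 39 @ $18 = $6,130
Apr 13, 176 sold [LIFO — newest first]: 176 @ $10 = $1,760
Total COGS = $2,006 + $3,294 + $6,130 + $1,760 = $13,190
Ending inventory: 83 @ $18 + 50 @ $10 + 77 @ $14 = $3,072
Check: goods available $16,262 = COGS $13,190 + ending $3,072

Ending inventory = $3,072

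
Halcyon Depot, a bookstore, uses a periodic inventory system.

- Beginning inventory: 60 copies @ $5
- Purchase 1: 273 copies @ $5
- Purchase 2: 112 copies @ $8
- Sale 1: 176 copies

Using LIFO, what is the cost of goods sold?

COGS = $1,216

Sale 1 (176) [LIFO — newest first]: 112 @ $8 + 64 @ $5 = $1,216
Ending inventory: 60 @ $5 + 209 @ $5 = $1,345
Check: goods available $2,561 = COGS $1,216 + ending $1,345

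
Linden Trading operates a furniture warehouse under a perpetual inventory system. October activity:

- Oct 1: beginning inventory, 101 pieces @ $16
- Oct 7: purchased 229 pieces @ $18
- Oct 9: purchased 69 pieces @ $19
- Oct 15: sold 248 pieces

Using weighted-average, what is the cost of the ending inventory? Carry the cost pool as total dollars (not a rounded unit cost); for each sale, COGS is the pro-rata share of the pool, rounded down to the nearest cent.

Ending inventory = $2,667.67

After Oct 1: 101 on hand, pool $1,616.00 (≈ $16.0000 each)
After Oct 7: 330 on hand, pool $5,738.00 (≈ $17.3879 each)
After Oct 9: 399 on hand, pool $7,049.00 (≈ $17.6667 each)
Oct 15, sell 248: 248/399 × $7,049.00 → $4,381.33
Ending inventory (cost pool remaining) = $2,667.67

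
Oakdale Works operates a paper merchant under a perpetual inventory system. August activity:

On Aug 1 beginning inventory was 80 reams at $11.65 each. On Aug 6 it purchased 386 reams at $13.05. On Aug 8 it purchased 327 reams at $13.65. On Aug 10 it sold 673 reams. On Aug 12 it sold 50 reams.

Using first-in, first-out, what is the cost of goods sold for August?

COGS = $9,477.35

Aug 10, 673 sold [FIFO — oldest first]: 80 @ $11.65 + 386 @ $13.05 + 207 @ $13.65 = $8,794.85
Aug 12, 50 sold [FIFO — oldest first]: 50 @ $13.65 = $682.50
Total COGS = $8,794.85 + $682.50 = $9,477.35
Ending inventory: 70 @ $13.65 = $955.50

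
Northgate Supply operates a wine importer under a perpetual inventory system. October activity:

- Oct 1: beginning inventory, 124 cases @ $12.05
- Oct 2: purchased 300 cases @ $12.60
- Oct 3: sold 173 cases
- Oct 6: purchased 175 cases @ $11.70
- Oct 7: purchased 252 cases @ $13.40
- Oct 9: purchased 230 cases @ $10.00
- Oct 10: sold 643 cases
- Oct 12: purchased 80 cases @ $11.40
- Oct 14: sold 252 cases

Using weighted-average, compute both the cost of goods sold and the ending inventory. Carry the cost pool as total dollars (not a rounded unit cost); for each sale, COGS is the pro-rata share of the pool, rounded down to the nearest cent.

After Oct 1: 124 on hand, pool $1,494.20 (≈ $12.0500 each)
After Oct 2: 424 on hand, pool $5,274.20 (≈ $12.4392 each)
Oct 3, sell 173: 173/424 × $5,274.20 → $2,151.97
After Oct 6: 426 on hand, pool $5,169.73 (≈ $12.1355 each)
After Oct 7: 678 on hand, pool $8,546.53 (≈ $12.6055 each)
After Oct 9: 908 on hand, pool $10,846.53 (≈ $11.9455 each)
Oct 10, sell 643: 643/908 × $10,846.53 → $7,680.96
After Oct 12: 345 on hand, pool $4,077.57 (≈ $11.8190 each)
Oct 14, sell 252: 252/345 × $4,077.57 → $2,978.39
Total COGS = $2,151.97 + $7,680.96 + $2,978.39 = $12,811.32
Ending inventory (cost pool remaining) = $1,099.18
Check: goods available $13,910.50 = COGS $12,811.32 + ending $1,099.18

COGS = $12,811.32; ending inventory = $1,099.18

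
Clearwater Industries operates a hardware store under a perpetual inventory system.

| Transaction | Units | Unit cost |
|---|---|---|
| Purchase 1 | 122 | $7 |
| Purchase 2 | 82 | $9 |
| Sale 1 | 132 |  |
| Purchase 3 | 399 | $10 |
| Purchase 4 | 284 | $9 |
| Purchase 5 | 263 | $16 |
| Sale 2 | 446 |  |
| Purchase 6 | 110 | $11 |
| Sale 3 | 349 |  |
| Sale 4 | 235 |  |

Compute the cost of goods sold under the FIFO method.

COGS = $12,478

Sale 1 (132) [FIFO — oldest first]: 122 @ $7 + 10 @ $9 = $944
Sale 2 (446) [FIFO — oldest first]: 72 @ $9 + 374 @ $10 = $4,388
Sale 3 (349) [FIFO — oldest first]: 25 @ $10 + 284 @ $9 + 40 @ $16 = $3,446
Sale 4 (235) [FIFO — oldest first]: 223 @ $16 + 12 @ $11 = $3,700
Total COGS = $944 + $4,388 + $3,446 + $3,700 = $12,478
Ending inventory: 98 @ $11 = $1,078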